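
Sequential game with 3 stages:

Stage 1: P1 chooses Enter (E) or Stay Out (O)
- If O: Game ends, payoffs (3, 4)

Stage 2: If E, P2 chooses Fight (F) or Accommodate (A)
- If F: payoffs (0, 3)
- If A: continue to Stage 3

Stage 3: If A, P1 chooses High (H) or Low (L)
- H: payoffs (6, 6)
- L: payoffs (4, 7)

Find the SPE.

SPE: (E, A, H); Outcome (6, 6)

Work:
Stage 3: P1 chooses H (6 vs 4)
Stage 2: P2: F->3, A->6 (anticipating H). Choose A
Stage 1: P1: O->3, E->6 (anticipating A, H). Choose E
SPE path: E -> A -> H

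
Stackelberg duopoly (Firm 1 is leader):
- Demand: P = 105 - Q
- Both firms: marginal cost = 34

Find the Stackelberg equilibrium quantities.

q₁* (leader) = 35.5, q₂* (follower) = 17.75

Work:
Follower's reaction: q₂ = (a - c - q₁)/2
Leader substitutes: π₁ = q₁·(a - q₁ - (a-c-q₁)/2 - c)
FOC: q₁* = (105 - 34)/2 = 35.50
Then: q₂* = (105 - 34 - 35.5)/2 = 17.75
Leader has first-mover advantage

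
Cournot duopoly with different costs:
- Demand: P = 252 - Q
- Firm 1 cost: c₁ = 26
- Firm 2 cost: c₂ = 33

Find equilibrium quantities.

q₁* = 77.67, q₂* = 70.67

Work:
Reaction: q₁ = (252 - 26 - q₂)/2
Reaction: q₂ = (252 - 33 - q₁)/2
Solve simultaneously:
q₁* = (252 - 2×26 + 33)/3 = 77.67
q₂* = (252 - 2×33 + 26)/3 = 70.67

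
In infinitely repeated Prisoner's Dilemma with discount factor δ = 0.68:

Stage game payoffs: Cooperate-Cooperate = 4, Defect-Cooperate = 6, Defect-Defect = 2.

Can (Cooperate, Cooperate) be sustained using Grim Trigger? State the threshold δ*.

δ* = 0.5; since δ = 0.68 ≥ 0.5, cooperation can be sustained

Work:
For Grim Trigger:
Cooperate forever: 4/(1-δ)
Defect then punished: 6 + 2·δ/(1-δ)
Need: 4/(1-δ) ≥ 6 + 2·δ/(1-δ)
Solving: δ ≥ (T-R)/(T-P) = (6-4)/(6-2) = 0.5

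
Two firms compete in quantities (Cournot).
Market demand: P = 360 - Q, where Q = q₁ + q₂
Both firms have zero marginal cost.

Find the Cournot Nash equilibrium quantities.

q₁* = q₂* = 120.0; P* = 120.0

Work:
Profit: π_i = P·q_i = (a - q_i - q_j)·q_i
FOC: ∂π_i/∂q_i = a - 2q_i - q_j = 0
Reaction function: q_i = (360 - q_j)/2
Symmetry: q* = 360/3 = 120.0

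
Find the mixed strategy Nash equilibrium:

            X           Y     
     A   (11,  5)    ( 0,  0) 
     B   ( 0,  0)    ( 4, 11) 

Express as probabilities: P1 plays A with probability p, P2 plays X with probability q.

p = 0.6875, q = 0.2667

Work:
Find probabilities that make opponent indifferent:
P2 chooses q to make P1 indifferent between A and B
P1 chooses p to make P2 indifferent between X and Y
Mixed NE: P1 plays (A: 0.6875, B: 0.3125), P2 plays (X: 0.2667, Y: 0.7333)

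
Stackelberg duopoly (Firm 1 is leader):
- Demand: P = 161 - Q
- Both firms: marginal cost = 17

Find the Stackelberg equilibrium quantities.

q₁* (leader) = 72.0, q₂* (follower) = 36.0

Work:
Follower's reaction: q₂ = (a - c - q₁)/2
Leader substitutes: π₁ = q₁·(a - q₁ - (a-c-q₁)/2 - c)
FOC: q₁* = (161 - 17)/2 = 72.00
Then: q₂* = (161 - 17 - 72.0)/2 = 36.00
Leader has first-mover advantage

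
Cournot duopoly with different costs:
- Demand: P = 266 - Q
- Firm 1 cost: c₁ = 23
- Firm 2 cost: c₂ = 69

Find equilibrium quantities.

q₁* = 96.33, q₂* = 50.33

Work:
Reaction: q₁ = (266 - 23 - q₂)/2
Reaction: q₂ = (266 - 69 - q₁)/2
Solve simultaneously:
q₁* = (266 - 2×23 + 69)/3 = 96.33
q₂* = (266 - 2×69 + 23)/3 = 50.33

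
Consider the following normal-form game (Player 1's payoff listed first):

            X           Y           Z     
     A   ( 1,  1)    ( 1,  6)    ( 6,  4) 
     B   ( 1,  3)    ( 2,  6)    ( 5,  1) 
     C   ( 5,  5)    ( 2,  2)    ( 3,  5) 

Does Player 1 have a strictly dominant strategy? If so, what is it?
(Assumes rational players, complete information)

No strictly dominant strategy exists for Player 1

Work:
A strategy strictly dominates another if it gives a strictly higher payoff against every opponent action. Compare each pair of P1's strategies column-by-column:
  A vs B: [1 vs 1, 1 vs 2, 6 vs 5] → A does not strictly dominate B (column X: 1 ≤ 1)
  A vs C: [1 vs 5, 1 vs 2, 6 vs 3] → A does not strictly dominate C (column X: 1 ≤ 5)
  B vs A: [1 vs 1, 2 vs 1, 5 vs 6] → B does not strictly dominate A (column X: 1 ≤ 1)
  B vs C: [1 vs 5, 2 vs 2, 5 vs 3] → B does not strictly dominate C (column X: 1 ≤ 5)
  C vs A: [5 vs 1, 2 vs 1, 3 vs 6] → C does not strictly dominate A (column Z: 3 ≤ 6)
  C vs B: [5 vs 1, 2 vs 2, 3 vs 5] → C does not strictly dominate B (column Y: 2 ≤ 2)
No single strategy strictly dominates all others → no strictly dominant strategy.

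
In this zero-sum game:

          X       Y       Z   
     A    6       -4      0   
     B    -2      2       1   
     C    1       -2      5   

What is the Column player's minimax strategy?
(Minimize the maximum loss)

Column should play Y, value = 2

Work:
Column player minimizes Row's maximum payoff:
Column X: max payoff to Row = 6
Column Y: max payoff to Row = 2
Column Z: max payoff to Row = 5
Minimum is 2, achieved by column Y.
Minimax strategy: Y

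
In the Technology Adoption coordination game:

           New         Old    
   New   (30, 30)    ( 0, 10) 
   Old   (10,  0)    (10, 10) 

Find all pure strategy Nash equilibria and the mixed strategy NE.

Pure NE: (New, New) and (Old, Old); Mixed NE: p = 0.3333, q = 0.3333

Work:
Check pure NE:
(New, New): (30, 30) - no unilateral deviation beneficial
(Old, Old): (10, 10) - no unilateral deviation beneficial
Mixed NE: P1 plays New with p = 0.3333, P2 plays New with q = 0.3333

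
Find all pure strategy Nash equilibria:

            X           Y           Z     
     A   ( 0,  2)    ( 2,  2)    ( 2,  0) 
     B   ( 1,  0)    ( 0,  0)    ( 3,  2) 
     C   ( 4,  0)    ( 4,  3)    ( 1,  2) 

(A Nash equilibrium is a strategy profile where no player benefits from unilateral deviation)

Nash equilibrium: (B, Z), (C, Y)

Work:
Best responses:
  P1 vs X: payoffs [0, 1, 4] → best response C (payoff 4)
  P1 vs Y: payoffs [2, 0, 4] → best response C (payoff 4)
  P1 vs Z: payoffs [2, 3, 1] → best response B (payoff 3)
  P2 vs A: payoffs [2, 2, 0] → best response X/Y (payoff 2)
  P2 vs B: payoffs [0, 0, 2] → best response Z (payoff 2)
  P2 vs C: payoffs [0, 3, 2] → best response Y (payoff 3)
Mutual best responses: (B,Z), (C,Y) → Nash equilibria.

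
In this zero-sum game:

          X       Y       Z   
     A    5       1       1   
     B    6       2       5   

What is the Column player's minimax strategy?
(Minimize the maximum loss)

Column should play Y, value = 2

Work:
Column player minimizes Row's maximum payoff:
Column X: max payoff to Row = 6
Column Y: max payoff to Row = 2
Column Z: max payoff to Row = 5
Minimum is 2, achieved by column Y.
Minimax strategy: Y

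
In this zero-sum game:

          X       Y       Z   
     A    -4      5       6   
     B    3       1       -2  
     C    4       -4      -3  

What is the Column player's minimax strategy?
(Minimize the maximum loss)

Column should play X, value = 4

Work:
Column player minimizes Row's maximum payoff:
Column X: max payoff to Row = 4
Column Y: max payoff to Row = 5
Column Z: max payoff to Row = 6
Minimum is 4, achieved by column X.
Minimax strategy: X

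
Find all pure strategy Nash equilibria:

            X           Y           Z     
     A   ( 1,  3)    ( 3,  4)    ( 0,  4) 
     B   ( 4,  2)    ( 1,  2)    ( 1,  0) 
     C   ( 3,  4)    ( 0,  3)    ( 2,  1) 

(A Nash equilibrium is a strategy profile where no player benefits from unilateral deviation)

Nash equilibrium: (A, Y), (B, X)

Work:
Best responses:
  P1 vs X: payoffs [1, 4, 3] → best response B (payoff 4)
  P1 vs Y: payoffs [3, 1, 0] → best response A (payoff 3)
  P1 vs Z: payoffs [0, 1, 2] → best response C (payoff 2)
  P2 vs A: payoffs [3, 4, 4] → best response Y/Z (payoff 4)
  P2 vs B: payoffs [2, 2, 0] → best response X/Y (payoff 2)
  P2 vs C: payoffs [4, 3, 1] → best response X (payoff 4)
Mutual best responses: (A,Y), (B,X) → Nash equilibria.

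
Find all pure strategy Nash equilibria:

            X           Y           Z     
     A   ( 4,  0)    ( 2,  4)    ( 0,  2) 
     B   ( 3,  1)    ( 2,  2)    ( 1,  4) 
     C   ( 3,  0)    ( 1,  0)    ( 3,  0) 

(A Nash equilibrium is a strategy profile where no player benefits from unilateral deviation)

Nash equilibrium: (A, Y), (C, Z)

Work:
Best responses:
  P1 vs X: payoffs [4, 3, 3] → best response A (payoff 4)
  P1 vs Y: payoffs [2, 2, 1] → best response A/B (payoff 2)
  P1 vs Z: payoffs [0, 1, 3] → best response C (payoff 3)
  P2 vs A: payoffs [0, 4, 2] → best response Y (payoff 4)
  P2 vs B: payoffs [1, 2, 4] → best response Z (payoff 4)
  P2 vs C: payoffs [0, 0, 0] → best response X/Y/Z (payoff 0)
Mutual best responses: (A,Y), (C,Z) → Nash equilibria.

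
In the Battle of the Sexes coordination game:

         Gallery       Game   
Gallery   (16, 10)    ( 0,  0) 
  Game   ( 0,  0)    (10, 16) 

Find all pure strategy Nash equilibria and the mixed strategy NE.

Pure NE: (Gallery, Gallery) and (Game, Game); Mixed NE: p = 0.6154, q = 0.3846

Work:
Check pure NE:
(Gallery, Gallery): (16, 10) - no unilateral deviation beneficial
(Game, Game): (10, 16) - no unilateral deviation beneficial
Mixed NE: P1 plays Gallery with p = 0.6154, P2 plays Gallery with q = 0.3846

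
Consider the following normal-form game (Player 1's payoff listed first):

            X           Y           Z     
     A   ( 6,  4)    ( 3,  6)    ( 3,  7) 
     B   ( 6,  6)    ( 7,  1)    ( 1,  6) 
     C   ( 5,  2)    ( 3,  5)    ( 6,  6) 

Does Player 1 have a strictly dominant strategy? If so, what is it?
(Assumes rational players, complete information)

No strictly dominant strategy exists for Player 1

Work:
A strategy strictly dominates another if it gives a strictly higher payoff against every opponent action. Compare each pair of P1's strategies column-by-column:
  A vs B: [6 vs 6, 3 vs 7, 3 vs 1] → A does not strictly dominate B (column X: 6 ≤ 6)
  A vs C: [6 vs 5, 3 vs 3, 3 vs 6] → A does not strictly dominate C (column Y: 3 ≤ 3)
  B vs A: [6 vs 6, 7 vs 3, 1 vs 3] → B does not strictly dominate A (column X: 6 ≤ 6)
  B vs C: [6 vs 5, 7 vs 3, 1 vs 6] → B does not strictly dominate C (column Z: 1 ≤ 6)
  C vs A: [5 vs 6, 3 vs 3, 6 vs 3] → C does not strictly dominate A (column X: 5 ≤ 6)
  C vs B: [5 vs 6, 3 vs 7, 6 vs 1] → C does not strictly dominate B (column X: 5 ≤ 6)
No single strategy strictly dominates all others → no strictly dominant strategy.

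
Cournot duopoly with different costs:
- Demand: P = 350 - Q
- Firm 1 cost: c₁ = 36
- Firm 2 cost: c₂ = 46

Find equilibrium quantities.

q₁* = 108.0, q₂* = 98.0

Work:
Reaction: q₁ = (350 - 36 - q₂)/2
Reaction: q₂ = (350 - 46 - q₁)/2
Solve simultaneously:
q₁* = (350 - 2×36 + 46)/3 = 108.0
q₂* = (350 - 2×46 + 36)/3 = 98.0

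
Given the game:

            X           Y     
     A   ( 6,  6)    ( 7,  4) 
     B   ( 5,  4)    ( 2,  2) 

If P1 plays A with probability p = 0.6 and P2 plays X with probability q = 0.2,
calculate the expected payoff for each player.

E[P1] = 5.12, E[P2] = 3.6

Work:
E[P1] = p·q·π₁(A,X) + p·(1-q)·π₁(A,Y) + (1-p)·q·π₁(B,X) + (1-p)·(1-q)·π₁(B,Y)
= 0.6·0.2·6 + 0.6·0.8·7 + 0.4·0.2·5 + 0.4·0.8·2
= 5.12

E[P2] = 3.6 (similar calculation)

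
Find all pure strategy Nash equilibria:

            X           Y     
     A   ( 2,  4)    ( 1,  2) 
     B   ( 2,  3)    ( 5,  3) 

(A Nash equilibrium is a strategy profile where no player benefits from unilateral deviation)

Nash equilibrium: (A, X), (B, X), (B, Y)

Work:
Best responses:
  P1 vs X: payoffs [2, 2] → best response A/B (payoff 2)
  P1 vs Y: payoffs [1, 5] → best response B (payoff 5)
  P2 vs A: payoffs [4, 2] → best response X (payoff 4)
  P2 vs B: payoffs [3, 3] → best response X/Y (payoff 3)
Mutual best responses: (A,X), (B,X), (B,Y) → Nash equilibria.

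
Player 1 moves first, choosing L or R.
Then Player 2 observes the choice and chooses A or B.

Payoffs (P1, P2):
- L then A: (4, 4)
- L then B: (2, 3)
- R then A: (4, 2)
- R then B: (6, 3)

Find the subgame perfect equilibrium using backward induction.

P1 plays R, P2 plays A after L and B after R; Payoff (6, 3)

Work:
Backward induction:
After L: P2 chooses A → P1 gets 4
After R: P2 chooses B → P1 gets 6
P1 chooses R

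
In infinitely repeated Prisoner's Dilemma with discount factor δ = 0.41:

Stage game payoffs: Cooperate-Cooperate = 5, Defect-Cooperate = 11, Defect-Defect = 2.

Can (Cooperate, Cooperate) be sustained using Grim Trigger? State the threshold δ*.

δ* = 0.6667; since δ = 0.41 < 0.6667, cooperation cannot be sustained

Work:
For Grim Trigger:
Cooperate forever: 5/(1-δ)
Defect then punished: 11 + 2·δ/(1-δ)
Need: 5/(1-δ) ≥ 11 + 2·δ/(1-δ)
Solving: δ ≥ (T-R)/(T-P) = (11-5)/(11-2) = 0.6667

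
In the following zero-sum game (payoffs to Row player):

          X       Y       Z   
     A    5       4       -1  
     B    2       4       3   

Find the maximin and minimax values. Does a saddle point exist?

Maximin = 2, Minimax = 3, Saddle: False

Work:
Row minimums: [-1, 2] → maximin = 2
Column maximums: [5, 4, 3] → minimax = 3
No saddle point (maximin ≠ minimax). Mixed strategy needed.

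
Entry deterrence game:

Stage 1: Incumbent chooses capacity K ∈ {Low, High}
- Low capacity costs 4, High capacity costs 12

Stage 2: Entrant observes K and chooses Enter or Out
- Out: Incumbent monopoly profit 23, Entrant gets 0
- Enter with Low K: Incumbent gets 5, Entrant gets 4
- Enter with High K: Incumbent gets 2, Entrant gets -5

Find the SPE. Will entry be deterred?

SPE: (High, Enter|Low, Out|High); Entry deterred. Incumbent net profit = 11

Work:
After Low K: Entrant enters (4 > 0)
After High K: Entrant stays out (-5 < 0)
Incumbent: Low → 5−4=1, High → 23−12=11
Incumbent chooses High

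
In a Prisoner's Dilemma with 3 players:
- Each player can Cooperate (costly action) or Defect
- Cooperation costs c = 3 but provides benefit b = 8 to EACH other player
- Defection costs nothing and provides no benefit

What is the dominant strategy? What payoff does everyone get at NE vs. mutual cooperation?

Dominant: Defect; NE payoff = 0; Coop payoff = 13

Work:
Defect dominates (saves cost c = 3, benefit to others is external)
NE: All defect → everyone gets 0
If all cooperate: each receives (2)×8 - 3 = 13
Social dilemma: 13 > 0 but NE gives 0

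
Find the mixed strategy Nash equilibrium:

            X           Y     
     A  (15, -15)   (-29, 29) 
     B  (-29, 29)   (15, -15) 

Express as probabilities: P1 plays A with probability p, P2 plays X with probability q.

p = 0.5, q = 0.5

Work:
Find probabilities that make opponent indifferent:
P2 chooses q to make P1 indifferent between A and B
P1 chooses p to make P2 indifferent between X and Y
Mixed NE: P1 plays (A: 0.5, B: 0.5), P2 plays (X: 0.5, Y: 0.5)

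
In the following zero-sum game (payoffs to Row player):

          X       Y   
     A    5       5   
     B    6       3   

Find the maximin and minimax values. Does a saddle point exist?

Maximin = 5, Minimax = 5, Saddle: True

Work:
Row minimums: [5, 3] → maximin = 5
Column maximums: [6, 5] → minimax = 5
Saddle point exists! Game value = 5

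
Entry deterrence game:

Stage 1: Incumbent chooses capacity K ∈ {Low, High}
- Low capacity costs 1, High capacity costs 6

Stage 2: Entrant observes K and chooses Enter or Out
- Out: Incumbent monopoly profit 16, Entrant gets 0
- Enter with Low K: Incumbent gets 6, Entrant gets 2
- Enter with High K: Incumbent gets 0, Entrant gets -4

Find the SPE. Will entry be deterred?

SPE: (High, Enter|Low, Out|High); Entry deterred. Incumbent net profit = 10

Work:
After Low K: Entrant enters (2 > 0)
After High K: Entrant stays out (-4 < 0)
Incumbent: Low → 6−1=5, High → 16−6=10
Incumbent chooses High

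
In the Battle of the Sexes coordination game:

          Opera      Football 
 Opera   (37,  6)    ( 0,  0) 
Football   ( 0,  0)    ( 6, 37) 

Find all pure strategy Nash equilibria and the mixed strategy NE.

Pure NE: (Opera, Opera) and (Football, Football); Mixed NE: p = 0.8605, q = 0.1395

Work:
Check pure NE:
(Opera, Opera): (37, 6) - no unilateral deviation beneficial
(Football, Football): (6, 37) - no unilateral deviation beneficial
Mixed NE: P1 plays Opera with p = 0.8605, P2 plays Opera with q = 0.1395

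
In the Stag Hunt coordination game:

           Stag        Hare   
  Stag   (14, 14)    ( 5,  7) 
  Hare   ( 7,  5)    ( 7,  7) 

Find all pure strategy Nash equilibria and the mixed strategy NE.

Pure NE: (Stag, Stag) and (Hare, Hare); Mixed NE: p = 0.2222, q = 0.2222

Work:
Check pure NE:
(Stag, Stag): (14, 14) - no unilateral deviation beneficial
(Hare, Hare): (7, 7) - no unilateral deviation beneficial
Mixed NE: P1 plays Stag with p = 0.2222, P2 plays Stag with q = 0.2222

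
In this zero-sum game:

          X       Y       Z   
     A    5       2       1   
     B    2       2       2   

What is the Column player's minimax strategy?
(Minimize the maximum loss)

Column should play Y or Z (all achieve the minimum), value = 2

Work:
Column player minimizes Row's maximum payoff:
Column X: max payoff to Row = 5
Column Y: max payoff to Row = 2
Column Z: max payoff to Row = 2
Minimum is 2, achieved by columns Y, Z (tied).
Each of Y or Z is a minimax strategy.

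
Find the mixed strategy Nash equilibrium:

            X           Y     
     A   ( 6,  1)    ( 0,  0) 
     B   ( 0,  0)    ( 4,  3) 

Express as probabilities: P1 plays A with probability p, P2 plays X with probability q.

p = 0.75, q = 0.4

Work:
Find probabilities that make opponent indifferent:
P2 chooses q to make P1 indifferent between A and B
P1 chooses p to make P2 indifferent between X and Y
Mixed NE: P1 plays (A: 0.75, B: 0.25), P2 plays (X: 0.4, Y: 0.6)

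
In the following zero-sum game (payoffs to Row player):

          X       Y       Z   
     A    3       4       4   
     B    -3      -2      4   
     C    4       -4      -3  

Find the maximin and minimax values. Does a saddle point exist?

Maximin = 3, Minimax = 4, Saddle: False

Work:
Row minimums: [3, -3, -4] → maximin = 3
Column maximums: [4, 4, 4] → minimax = 4
No saddle point (maximin ≠ minimax). Mixed strategy needed.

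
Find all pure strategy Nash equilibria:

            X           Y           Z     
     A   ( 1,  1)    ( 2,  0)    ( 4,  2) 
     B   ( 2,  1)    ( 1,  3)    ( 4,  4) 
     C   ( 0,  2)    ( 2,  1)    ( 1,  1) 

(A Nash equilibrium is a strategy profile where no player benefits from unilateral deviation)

Nash equilibrium: (A, Z), (B, Z)

Work:
Best responses:
  P1 vs X: payoffs [1, 2, 0] → best response B (payoff 2)
  P1 vs Y: payoffs [2, 1, 2] → best response A/C (payoff 2)
  P1 vs Z: payoffs [4, 4, 1] → best response A/B (payoff 4)
  P2 vs A: payoffs [1, 0, 2] → best response Z (payoff 2)
  P2 vs B: payoffs [1, 3, 4] → best response Z (payoff 4)
  P2 vs C: payoffs [2, 1, 1] → best response X (payoff 2)
Mutual best responses: (A,Z), (B,Z) → Nash equilibria.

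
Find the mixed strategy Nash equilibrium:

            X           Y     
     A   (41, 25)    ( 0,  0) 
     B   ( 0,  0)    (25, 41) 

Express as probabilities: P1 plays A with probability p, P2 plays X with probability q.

p = 0.6212, q = 0.3788

Work:
Find probabilities that make opponent indifferent:
P2 chooses q to make P1 indifferent between A and B
P1 chooses p to make P2 indifferent between X and Y
Mixed NE: P1 plays (A: 0.6212, B: 0.3788), P2 plays (X: 0.3788, Y: 0.6212)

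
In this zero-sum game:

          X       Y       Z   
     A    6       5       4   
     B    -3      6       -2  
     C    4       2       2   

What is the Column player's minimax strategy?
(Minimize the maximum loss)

Column should play Z, value = 4

Work:
Column player minimizes Row's maximum payoff:
Column X: max payoff to Row = 6
Column Y: max payoff to Row = 6
Column Z: max payoff to Row = 4
Minimum is 4, achieved by column Z.
Minimax strategy: Z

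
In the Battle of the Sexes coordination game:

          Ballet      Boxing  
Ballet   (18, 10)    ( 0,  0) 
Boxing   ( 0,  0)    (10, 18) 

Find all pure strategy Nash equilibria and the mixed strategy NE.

Pure NE: (Ballet, Ballet) and (Boxing, Boxing); Mixed NE: p = 0.6429, q = 0.3571

Work:
Check pure NE:
(Ballet, Ballet): (18, 10) - no unilateral deviation beneficial
(Boxing, Boxing): (10, 18) - no unilateral deviation beneficial
Mixed NE: P1 plays Ballet with p = 0.6429, P2 plays Ballet with q = 0.3571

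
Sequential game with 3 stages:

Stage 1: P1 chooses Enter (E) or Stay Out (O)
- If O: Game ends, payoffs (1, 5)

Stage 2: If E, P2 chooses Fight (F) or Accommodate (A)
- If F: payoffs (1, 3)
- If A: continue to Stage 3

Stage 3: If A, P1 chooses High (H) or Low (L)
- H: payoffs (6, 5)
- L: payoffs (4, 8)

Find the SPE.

SPE: (E, A, H); Outcome (6, 5)

Work:
Stage 3: P1 chooses H (6 vs 4)
Stage 2: P2: F->3, A->5 (anticipating H). Choose A
Stage 1: P1: O->1, E->6 (anticipating A, H). Choose E
SPE path: E -> A -> H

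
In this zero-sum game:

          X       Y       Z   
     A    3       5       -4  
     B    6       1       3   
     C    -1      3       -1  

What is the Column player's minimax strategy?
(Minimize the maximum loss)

Column should play Z, value = 3

Work:
Column player minimizes Row's maximum payoff:
Column X: max payoff to Row = 6
Column Y: max payoff to Row = 5
Column Z: max payoff to Row = 3
Minimum is 3, achieved by column Z.
Minimax strategy: Z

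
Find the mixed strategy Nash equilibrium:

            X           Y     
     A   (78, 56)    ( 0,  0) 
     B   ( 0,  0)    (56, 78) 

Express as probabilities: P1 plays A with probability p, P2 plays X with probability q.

p = 0.5821, q = 0.4179

Work:
Find probabilities that make opponent indifferent:
P2 chooses q to make P1 indifferent between A and B
P1 chooses p to make P2 indifferent between X and Y
Mixed NE: P1 plays (A: 0.5821, B: 0.4179), P2 plays (X: 0.4179, Y: 0.5821)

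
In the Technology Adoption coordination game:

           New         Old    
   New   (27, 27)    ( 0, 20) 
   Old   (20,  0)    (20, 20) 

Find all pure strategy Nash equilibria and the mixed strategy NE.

Pure NE: (New, New) and (Old, Old); Mixed NE: p = 0.7407, q = 0.7407

Work:
Check pure NE:
(New, New): (27, 27) - no unilateral deviation beneficial
(Old, Old): (20, 20) - no unilateral deviation beneficial
Mixed NE: P1 plays New with p = 0.7407, P2 plays New with q = 0.7407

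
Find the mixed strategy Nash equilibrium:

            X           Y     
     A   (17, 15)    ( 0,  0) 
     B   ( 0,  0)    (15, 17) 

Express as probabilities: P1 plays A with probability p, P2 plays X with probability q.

p = 0.5312, q = 0.4688

Work:
Find probabilities that make opponent indifferent:
P2 chooses q to make P1 indifferent between A and B
P1 chooses p to make P2 indifferent between X and Y
Mixed NE: P1 plays (A: 0.5312, B: 0.4688), P2 plays (X: 0.4688, Y: 0.5312)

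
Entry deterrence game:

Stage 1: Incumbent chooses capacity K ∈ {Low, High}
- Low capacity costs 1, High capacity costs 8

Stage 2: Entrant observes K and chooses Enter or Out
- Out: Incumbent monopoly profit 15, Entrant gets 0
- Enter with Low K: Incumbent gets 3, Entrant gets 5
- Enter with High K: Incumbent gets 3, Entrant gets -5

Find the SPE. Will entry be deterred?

SPE: (High, Enter|Low, Out|High); Entry deterred. Incumbent net profit = 7

Work:
After Low K: Entrant enters (5 > 0)
After High K: Entrant stays out (-5 < 0)
Incumbent: Low → 3−1=2, High → 15−8=7
Incumbent chooses High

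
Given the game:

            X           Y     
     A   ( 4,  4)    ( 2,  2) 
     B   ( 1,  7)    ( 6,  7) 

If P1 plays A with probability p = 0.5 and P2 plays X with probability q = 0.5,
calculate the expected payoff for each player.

E[P1] = 3.25, E[P2] = 5.0

Work:
E[P1] = p·q·π₁(A,X) + p·(1-q)·π₁(A,Y) + (1-p)·q·π₁(B,X) + (1-p)·(1-q)·π₁(B,Y)
= 0.5·0.5·4 + 0.5·0.5·2 + 0.5·0.5·1 + 0.5·0.5·6
= 3.25

E[P2] = 5.0 (similar calculation)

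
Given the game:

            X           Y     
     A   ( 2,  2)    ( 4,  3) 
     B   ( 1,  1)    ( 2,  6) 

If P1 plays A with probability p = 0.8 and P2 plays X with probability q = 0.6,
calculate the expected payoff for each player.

E[P1] = 2.52, E[P2] = 2.52

Work:
E[P1] = p·q·π₁(A,X) + p·(1-q)·π₁(A,Y) + (1-p)·q·π₁(B,X) + (1-p)·(1-q)·π₁(B,Y)
= 0.8·0.6·2 + 0.8·0.4·4 + 0.2·0.6·1 + 0.2·0.4·2
= 2.52

E[P2] = 2.52 (similar calculation)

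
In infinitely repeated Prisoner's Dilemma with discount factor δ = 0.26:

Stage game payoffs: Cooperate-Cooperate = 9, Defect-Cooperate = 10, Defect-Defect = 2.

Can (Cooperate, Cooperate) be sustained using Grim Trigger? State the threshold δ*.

δ* = 0.125; since δ = 0.26 ≥ 0.125, cooperation can be sustained

Work:
For Grim Trigger:
Cooperate forever: 9/(1-δ)
Defect then punished: 10 + 2·δ/(1-δ)
Need: 9/(1-δ) ≥ 10 + 2·δ/(1-δ)
Solving: δ ≥ (T-R)/(T-P) = (10-9)/(10-2) = 0.125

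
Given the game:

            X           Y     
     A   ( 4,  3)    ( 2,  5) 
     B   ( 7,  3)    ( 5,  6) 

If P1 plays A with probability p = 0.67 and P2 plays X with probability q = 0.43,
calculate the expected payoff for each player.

E[P1] = 3.85, E[P2] = 4.3281

Work:
E[P1] = p·q·π₁(A,X) + p·(1-q)·π₁(A,Y) + (1-p)·q·π₁(B,X) + (1-p)·(1-q)·π₁(B,Y)
= 0.67·0.43·4 + 0.67·0.57·2 + 0.33·0.43·7 + 0.33·0.57·5
= 3.85

E[P2] = 4.3281 (similar calculation)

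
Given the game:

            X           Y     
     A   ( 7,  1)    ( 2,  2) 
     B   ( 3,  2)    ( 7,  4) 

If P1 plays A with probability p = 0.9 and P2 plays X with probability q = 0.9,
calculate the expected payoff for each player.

E[P1] = 6.19, E[P2] = 1.21

Work:
E[P1] = p·q·π₁(A,X) + p·(1-q)·π₁(A,Y) + (1-p)·q·π₁(B,X) + (1-p)·(1-q)·π₁(B,Y)
= 0.9·0.9·7 + 0.9·0.1·2 + 0.1·0.9·3 + 0.1·0.1·7
= 6.19

E[P2] = 1.21 (similar calculation)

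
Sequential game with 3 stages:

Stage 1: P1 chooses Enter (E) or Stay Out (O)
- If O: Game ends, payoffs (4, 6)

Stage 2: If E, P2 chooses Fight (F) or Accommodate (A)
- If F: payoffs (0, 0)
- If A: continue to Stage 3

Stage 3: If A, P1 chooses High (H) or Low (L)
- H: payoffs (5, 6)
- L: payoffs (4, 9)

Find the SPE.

SPE: (E, A, H); Outcome (5, 6)

Work:
Stage 3: P1 chooses H (5 vs 4)
Stage 2: P2: F->0, A->6 (anticipating H). Choose A
Stage 1: P1: O->4, E->5 (anticipating A, H). Choose E
SPE path: E -> A -> H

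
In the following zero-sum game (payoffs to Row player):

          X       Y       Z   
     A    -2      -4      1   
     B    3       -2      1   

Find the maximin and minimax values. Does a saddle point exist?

Maximin = -2, Minimax = -2, Saddle: True

Work:
Row minimums: [-4, -2] → maximin = -2
Column maximums: [3, -2, 1] → minimax = -2
Saddle point exists! Game value = -2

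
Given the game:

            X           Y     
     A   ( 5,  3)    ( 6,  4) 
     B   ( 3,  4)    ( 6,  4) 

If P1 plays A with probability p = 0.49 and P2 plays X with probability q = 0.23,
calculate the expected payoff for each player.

E[P1] = 5.5354, E[P2] = 3.8873

Work:
E[P1] = p·q·π₁(A,X) + p·(1-q)·π₁(A,Y) + (1-p)·q·π₁(B,X) + (1-p)·(1-q)·π₁(B,Y)
= 0.49·0.23·5 + 0.49·0.77·6 + 0.51·0.23·3 + 0.51·0.77·6
= 5.5354

E[P2] = 3.8873 (similar calculation)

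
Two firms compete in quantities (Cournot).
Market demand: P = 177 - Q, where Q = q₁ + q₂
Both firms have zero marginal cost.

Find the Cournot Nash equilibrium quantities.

q₁* = q₂* = 59.0; P* = 59.0

Work:
Profit: π_i = P·q_i = (a - q_i - q_j)·q_i
FOC: ∂π_i/∂q_i = a - 2q_i - q_j = 0
Reaction function: q_i = (177 - q_j)/2
Symmetry: q* = 177/3 = 59.0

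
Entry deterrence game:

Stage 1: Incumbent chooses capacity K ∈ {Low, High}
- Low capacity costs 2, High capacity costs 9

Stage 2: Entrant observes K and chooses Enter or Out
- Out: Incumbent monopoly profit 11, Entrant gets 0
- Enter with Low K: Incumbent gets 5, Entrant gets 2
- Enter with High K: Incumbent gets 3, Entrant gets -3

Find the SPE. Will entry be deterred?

SPE: (Low, Enter|Low, Out|High); Entry not deterred. Incumbent net profit = 3, Entrant gets 2

Work:
After Low K: Entrant enters (2 > 0)
After High K: Entrant stays out (-3 < 0)
Incumbent: Low → 5−2=3, High → 11−9=2
Incumbent chooses Low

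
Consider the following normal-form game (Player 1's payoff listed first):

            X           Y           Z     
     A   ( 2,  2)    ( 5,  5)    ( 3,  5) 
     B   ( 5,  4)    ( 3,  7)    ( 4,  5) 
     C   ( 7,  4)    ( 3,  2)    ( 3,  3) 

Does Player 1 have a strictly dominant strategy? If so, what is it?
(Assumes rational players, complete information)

No strictly dominant strategy exists for Player 1

Work:
A strategy strictly dominates another if it gives a strictly higher payoff against every opponent action. Compare each pair of P1's strategies column-by-column:
  A vs B: [2 vs 5, 5 vs 3, 3 vs 4] → A does not strictly dominate B (column X: 2 ≤ 5)
  A vs C: [2 vs 7, 5 vs 3, 3 vs 3] → A does not strictly dominate C (column X: 2 ≤ 7)
  B vs A: [5 vs 2, 3 vs 5, 4 vs 3] → B does not strictly dominate A (column Y: 3 ≤ 5)
  B vs C: [5 vs 7, 3 vs 3, 4 vs 3] → B does not strictly dominate C (column X: 5 ≤ 7)
  C vs A: [7 vs 2, 3 vs 5, 3 vs 3] → C does not strictly dominate A (column Y: 3 ≤ 5)
  C vs B: [7 vs 5, 3 vs 3, 3 vs 4] → C does not strictly dominate B (column Y: 3 ≤ 3)
No single strategy strictly dominates all others → no strictly dominant strategy.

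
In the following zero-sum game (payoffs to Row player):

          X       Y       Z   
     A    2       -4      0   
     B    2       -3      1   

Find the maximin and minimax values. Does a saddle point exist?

Maximin = -3, Minimax = -3, Saddle: True

Work:
Row minimums: [-4, -3] → maximin = -3
Column maximums: [2, -3, 1] → minimax = -3
Saddle point exists! Game value = -3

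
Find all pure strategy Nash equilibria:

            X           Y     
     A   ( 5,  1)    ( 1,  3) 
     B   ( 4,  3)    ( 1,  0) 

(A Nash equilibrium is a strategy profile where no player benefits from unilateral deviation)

Nash equilibrium: (A, Y)

Work:
Best responses:
  P1 vs X: payoffs [5, 4] → best response A (payoff 5)
  P1 vs Y: payoffs [1, 1] → best response A/B (payoff 1)
  P2 vs A: payoffs [1, 3] → best response Y (payoff 3)
  P2 vs B: payoffs [3, 0] → best response X (payoff 3)
Mutual best responses: (A,Y) → Nash equilibria.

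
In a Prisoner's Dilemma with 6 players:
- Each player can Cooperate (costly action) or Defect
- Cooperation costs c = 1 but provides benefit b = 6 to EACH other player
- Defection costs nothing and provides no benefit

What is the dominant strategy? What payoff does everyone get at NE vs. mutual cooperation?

Dominant: Defect; NE payoff = 0; Coop payoff = 29

Work:
Defect dominates (saves cost c = 1, benefit to others is external)
NE: All defect → everyone gets 0
If all cooperate: each receives (5)×6 - 1 = 29
Social dilemma: 29 > 0 but NE gives 0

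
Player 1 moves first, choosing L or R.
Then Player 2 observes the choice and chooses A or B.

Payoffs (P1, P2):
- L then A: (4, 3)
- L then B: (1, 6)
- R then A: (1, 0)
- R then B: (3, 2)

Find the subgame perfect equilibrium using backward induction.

P1 plays R, P2 plays B after L and B after R; Payoff (3, 2)

Work:
Backward induction:
After L: P2 chooses B → P1 gets 1
After R: P2 chooses B → P1 gets 3
P1 chooses R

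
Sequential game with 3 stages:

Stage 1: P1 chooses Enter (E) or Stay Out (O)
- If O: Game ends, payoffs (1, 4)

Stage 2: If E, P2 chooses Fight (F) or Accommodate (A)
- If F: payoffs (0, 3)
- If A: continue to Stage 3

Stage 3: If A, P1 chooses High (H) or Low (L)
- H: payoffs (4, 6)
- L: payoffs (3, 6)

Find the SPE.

SPE: (E, A, H); Outcome (4, 6)

Work:
Stage 3: P1 chooses H (4 vs 3)
Stage 2: P2: F->3, A->6 (anticipating H). Choose A
Stage 1: P1: O->1, E->4 (anticipating A, H). Choose E
SPE path: E -> A -> H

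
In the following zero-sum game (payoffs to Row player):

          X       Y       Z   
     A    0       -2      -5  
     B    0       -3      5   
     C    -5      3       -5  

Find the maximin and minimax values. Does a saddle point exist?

Maximin = -3, Minimax = 0, Saddle: False

Work:
Row minimums: [-5, -3, -5] → maximin = -3
Column maximums: [0, 3, 5] → minimax = 0
No saddle point (maximin ≠ minimax). Mixed strategy needed.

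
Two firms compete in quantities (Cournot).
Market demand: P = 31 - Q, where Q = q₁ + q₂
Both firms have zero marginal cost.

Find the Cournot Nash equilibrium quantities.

q₁* = q₂* = 10.33; P* = 10.33

Work:
Profit: π_i = P·q_i = (a - q_i - q_j)·q_i
FOC: ∂π_i/∂q_i = a - 2q_i - q_j = 0
Reaction function: q_i = (31 - q_j)/2
Symmetry: q* = 31/3 = 10.33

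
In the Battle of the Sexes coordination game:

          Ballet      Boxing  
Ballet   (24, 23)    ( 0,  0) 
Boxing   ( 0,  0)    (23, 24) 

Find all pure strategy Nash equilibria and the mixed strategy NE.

Pure NE: (Ballet, Ballet) and (Boxing, Boxing); Mixed NE: p = 0.5106, q = 0.4894

Work:
Check pure NE:
(Ballet, Ballet): (24, 23) - no unilateral deviation beneficial
(Boxing, Boxing): (23, 24) - no unilateral deviation beneficial
Mixed NE: P1 plays Ballet with p = 0.5106, P2 plays Ballet with q = 0.4894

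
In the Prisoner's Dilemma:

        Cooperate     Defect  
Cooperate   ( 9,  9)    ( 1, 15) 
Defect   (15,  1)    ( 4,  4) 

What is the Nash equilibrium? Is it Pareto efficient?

(Defect, Defect) is NE; not Pareto efficient

Work:
Defect dominates Cooperate for both players:
If P2 cooperates: Defect (15) > Cooperate (9)
If P2 defects: Defect (4) > Cooperate (1)
NE: (Defect, Defect) with payoff (4, 4)
But (Cooperate, Cooperate) = (9, 9) Pareto dominates (4, 4)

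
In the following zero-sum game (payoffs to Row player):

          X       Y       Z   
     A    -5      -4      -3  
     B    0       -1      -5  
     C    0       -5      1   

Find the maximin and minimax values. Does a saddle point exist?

Maximin = -5, Minimax = -1, Saddle: False

Work:
Row minimums: [-5, -5, -5] → maximin = -5
Column maximums: [0, -1, 1] → minimax = -1
No saddle point (maximin ≠ minimax). Mixed strategy needed.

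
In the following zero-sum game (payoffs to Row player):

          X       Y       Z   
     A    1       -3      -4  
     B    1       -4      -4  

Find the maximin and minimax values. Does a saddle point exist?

Maximin = -4, Minimax = -4, Saddle: True

Work:
Row minimums: [-4, -4] → maximin = -4
Column maximums: [1, -3, -4] → minimax = -4
Saddle point exists! Game value = -4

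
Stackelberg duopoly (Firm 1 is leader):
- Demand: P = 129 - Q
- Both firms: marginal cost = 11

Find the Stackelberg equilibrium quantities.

q₁* (leader) = 59.0, q₂* (follower) = 29.5

Work:
Follower's reaction: q₂ = (a - c - q₁)/2
Leader substitutes: π₁ = q₁·(a - q₁ - (a-c-q₁)/2 - c)
FOC: q₁* = (129 - 11)/2 = 59.00
Then: q₂* = (129 - 11 - 59.0)/2 = 29.50
Leader has first-mover advantage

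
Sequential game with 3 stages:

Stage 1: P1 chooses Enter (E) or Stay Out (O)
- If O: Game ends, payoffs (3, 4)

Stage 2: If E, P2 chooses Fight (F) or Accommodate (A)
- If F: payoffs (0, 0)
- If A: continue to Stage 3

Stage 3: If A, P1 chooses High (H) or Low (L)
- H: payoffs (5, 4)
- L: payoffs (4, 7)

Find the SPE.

SPE: (E, A, H); Outcome (5, 4)

Work:
Stage 3: P1 chooses H (5 vs 4)
Stage 2: P2: F->0, A->4 (anticipating H). Choose A
Stage 1: P1: O->3, E->5 (anticipating A, H). Choose E
SPE path: E -> A -> H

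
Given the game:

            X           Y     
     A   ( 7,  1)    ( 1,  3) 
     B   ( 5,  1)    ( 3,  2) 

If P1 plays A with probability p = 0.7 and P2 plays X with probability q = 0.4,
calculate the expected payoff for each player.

E[P1] = 3.52, E[P2] = 2.02

Work:
E[P1] = p·q·π₁(A,X) + p·(1-q)·π₁(A,Y) + (1-p)·q·π₁(B,X) + (1-p)·(1-q)·π₁(B,Y)
= 0.7·0.4·7 + 0.7·0.6·1 + 0.3·0.4·5 + 0.3·0.6·3
= 3.52

E[P2] = 2.02 (similar calculation)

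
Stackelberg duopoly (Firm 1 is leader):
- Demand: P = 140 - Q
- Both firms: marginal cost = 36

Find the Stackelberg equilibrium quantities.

q₁* (leader) = 52.0, q₂* (follower) = 26.0

Work:
Follower's reaction: q₂ = (a - c - q₁)/2
Leader substitutes: π₁ = q₁·(a - q₁ - (a-c-q₁)/2 - c)
FOC: q₁* = (140 - 36)/2 = 52.00
Then: q₂* = (140 - 36 - 52.0)/2 = 26.00
Leader has first-mover advantage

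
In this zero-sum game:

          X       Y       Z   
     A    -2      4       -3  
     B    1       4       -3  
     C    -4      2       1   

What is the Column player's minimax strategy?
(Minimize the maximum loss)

Column should play X or Z (all achieve the minimum), value = 1

Work:
Column player minimizes Row's maximum payoff:
Column X: max payoff to Row = 1
Column Y: max payoff to Row = 4
Column Z: max payoff to Row = 1
Minimum is 1, achieved by columns X, Z (tied).
Each of X or Z is a minimax strategy.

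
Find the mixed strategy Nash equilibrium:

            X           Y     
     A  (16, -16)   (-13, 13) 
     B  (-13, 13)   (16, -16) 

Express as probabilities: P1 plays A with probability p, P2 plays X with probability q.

p = 0.5, q = 0.5

Work:
Find probabilities that make opponent indifferent:
P2 chooses q to make P1 indifferent between A and B
P1 chooses p to make P2 indifferent between X and Y
Mixed NE: P1 plays (A: 0.5, B: 0.5), P2 plays (X: 0.5, Y: 0.5)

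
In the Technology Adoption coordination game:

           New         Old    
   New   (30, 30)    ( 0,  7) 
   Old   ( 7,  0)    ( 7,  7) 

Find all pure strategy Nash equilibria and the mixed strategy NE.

Pure NE: (New, New) and (Old, Old); Mixed NE: p = 0.2333, q = 0.2333

Work:
Check pure NE:
(New, New): (30, 30) - no unilateral deviation beneficial
(Old, Old): (7, 7) - no unilateral deviation beneficial
Mixed NE: P1 plays New with p = 0.2333, P2 plays New with q = 0.2333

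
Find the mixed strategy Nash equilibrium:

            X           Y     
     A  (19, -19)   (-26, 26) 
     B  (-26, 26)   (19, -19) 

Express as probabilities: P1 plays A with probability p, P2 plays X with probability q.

p = 0.5, q = 0.5

Work:
Find probabilities that make opponent indifferent:
P2 chooses q to make P1 indifferent between A and B
P1 chooses p to make P2 indifferent between X and Y
Mixed NE: P1 plays (A: 0.5, B: 0.5), P2 plays (X: 0.5, Y: 0.5)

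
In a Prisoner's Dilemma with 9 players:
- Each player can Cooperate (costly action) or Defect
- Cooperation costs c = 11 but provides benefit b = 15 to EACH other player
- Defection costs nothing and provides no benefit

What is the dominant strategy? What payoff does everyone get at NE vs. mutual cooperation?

Dominant: Defect; NE payoff = 0; Coop payoff = 109

Work:
Defect dominates (saves cost c = 11, benefit to others is external)
NE: All defect → everyone gets 0
If all cooperate: each receives (8)×15 - 11 = 109
Social dilemma: 109 > 0 but NE gives 0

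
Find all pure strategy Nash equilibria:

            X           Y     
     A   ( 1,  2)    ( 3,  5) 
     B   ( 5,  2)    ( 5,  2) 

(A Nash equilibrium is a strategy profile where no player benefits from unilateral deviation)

Nash equilibrium: (B, X), (B, Y)

Work:
Best responses:
  P1 vs X: payoffs [1, 5] → best response B (payoff 5)
  P1 vs Y: payoffs [3, 5] → best response B (payoff 5)
  P2 vs A: payoffs [2, 5] → best response Y (payoff 5)
  P2 vs B: payoffs [2, 2] → best response X/Y (payoff 2)
Mutual best responses: (B,X), (B,Y) → Nash equilibria.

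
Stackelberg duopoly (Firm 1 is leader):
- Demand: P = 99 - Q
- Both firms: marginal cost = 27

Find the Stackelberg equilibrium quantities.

q₁* (leader) = 36.0, q₂* (follower) = 18.0

Work:
Follower's reaction: q₂ = (a - c - q₁)/2
Leader substitutes: π₁ = q₁·(a - q₁ - (a-c-q₁)/2 - c)
FOC: q₁* = (99 - 27)/2 = 36.00
Then: q₂* = (99 - 27 - 36.0)/2 = 18.00
Leader has first-mover advantage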